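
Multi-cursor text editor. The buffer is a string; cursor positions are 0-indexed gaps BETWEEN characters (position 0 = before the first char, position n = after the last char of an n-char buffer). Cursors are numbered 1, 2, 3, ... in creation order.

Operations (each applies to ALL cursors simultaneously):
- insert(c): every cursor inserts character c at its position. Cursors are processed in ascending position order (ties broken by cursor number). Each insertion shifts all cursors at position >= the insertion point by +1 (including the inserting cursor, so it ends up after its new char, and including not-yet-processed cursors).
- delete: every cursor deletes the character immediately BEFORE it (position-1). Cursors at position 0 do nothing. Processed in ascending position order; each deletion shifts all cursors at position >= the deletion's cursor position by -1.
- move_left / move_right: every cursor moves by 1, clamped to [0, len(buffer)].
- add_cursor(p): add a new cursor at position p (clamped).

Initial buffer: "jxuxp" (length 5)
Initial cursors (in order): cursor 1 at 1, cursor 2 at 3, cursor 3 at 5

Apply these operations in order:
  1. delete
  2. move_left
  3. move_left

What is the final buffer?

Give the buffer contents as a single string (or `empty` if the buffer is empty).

Answer: xx

Derivation:
After op 1 (delete): buffer="xx" (len 2), cursors c1@0 c2@1 c3@2, authorship ..
After op 2 (move_left): buffer="xx" (len 2), cursors c1@0 c2@0 c3@1, authorship ..
After op 3 (move_left): buffer="xx" (len 2), cursors c1@0 c2@0 c3@0, authorship ..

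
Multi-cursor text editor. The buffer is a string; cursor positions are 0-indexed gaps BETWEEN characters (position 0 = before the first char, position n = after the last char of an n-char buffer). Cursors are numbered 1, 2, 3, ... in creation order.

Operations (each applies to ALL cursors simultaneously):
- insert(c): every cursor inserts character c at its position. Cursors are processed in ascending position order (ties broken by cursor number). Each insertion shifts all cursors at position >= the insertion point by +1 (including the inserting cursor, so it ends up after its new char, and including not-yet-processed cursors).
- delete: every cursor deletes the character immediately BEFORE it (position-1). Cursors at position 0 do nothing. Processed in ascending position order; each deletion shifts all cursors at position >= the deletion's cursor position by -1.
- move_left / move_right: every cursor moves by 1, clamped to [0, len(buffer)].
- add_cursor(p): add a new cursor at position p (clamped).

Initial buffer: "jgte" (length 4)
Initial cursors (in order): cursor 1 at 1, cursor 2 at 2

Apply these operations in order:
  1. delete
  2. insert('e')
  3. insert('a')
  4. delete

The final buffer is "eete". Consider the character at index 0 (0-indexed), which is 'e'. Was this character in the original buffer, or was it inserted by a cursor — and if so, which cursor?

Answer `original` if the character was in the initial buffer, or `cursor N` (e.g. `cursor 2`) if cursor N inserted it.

Answer: cursor 1

Derivation:
After op 1 (delete): buffer="te" (len 2), cursors c1@0 c2@0, authorship ..
After op 2 (insert('e')): buffer="eete" (len 4), cursors c1@2 c2@2, authorship 12..
After op 3 (insert('a')): buffer="eeaate" (len 6), cursors c1@4 c2@4, authorship 1212..
After op 4 (delete): buffer="eete" (len 4), cursors c1@2 c2@2, authorship 12..
Authorship (.=original, N=cursor N): 1 2 . .
Index 0: author = 1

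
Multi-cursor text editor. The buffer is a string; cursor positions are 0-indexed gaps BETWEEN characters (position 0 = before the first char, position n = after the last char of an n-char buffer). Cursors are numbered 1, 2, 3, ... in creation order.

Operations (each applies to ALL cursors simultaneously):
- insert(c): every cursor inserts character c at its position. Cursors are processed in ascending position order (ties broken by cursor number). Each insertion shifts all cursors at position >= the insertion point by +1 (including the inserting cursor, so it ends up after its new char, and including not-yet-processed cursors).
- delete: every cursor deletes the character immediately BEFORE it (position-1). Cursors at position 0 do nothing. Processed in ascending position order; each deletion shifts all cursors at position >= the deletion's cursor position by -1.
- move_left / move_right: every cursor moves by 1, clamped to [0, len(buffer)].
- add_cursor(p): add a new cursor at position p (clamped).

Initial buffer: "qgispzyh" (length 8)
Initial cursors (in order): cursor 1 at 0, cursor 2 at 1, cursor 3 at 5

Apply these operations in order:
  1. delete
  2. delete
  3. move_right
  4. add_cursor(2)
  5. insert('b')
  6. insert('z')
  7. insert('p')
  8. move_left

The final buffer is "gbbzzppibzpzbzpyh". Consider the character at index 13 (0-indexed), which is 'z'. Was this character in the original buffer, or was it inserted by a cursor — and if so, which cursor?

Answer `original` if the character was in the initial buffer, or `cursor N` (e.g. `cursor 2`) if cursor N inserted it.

After op 1 (delete): buffer="giszyh" (len 6), cursors c1@0 c2@0 c3@3, authorship ......
After op 2 (delete): buffer="gizyh" (len 5), cursors c1@0 c2@0 c3@2, authorship .....
After op 3 (move_right): buffer="gizyh" (len 5), cursors c1@1 c2@1 c3@3, authorship .....
After op 4 (add_cursor(2)): buffer="gizyh" (len 5), cursors c1@1 c2@1 c4@2 c3@3, authorship .....
After op 5 (insert('b')): buffer="gbbibzbyh" (len 9), cursors c1@3 c2@3 c4@5 c3@7, authorship .12.4.3..
After op 6 (insert('z')): buffer="gbbzzibzzbzyh" (len 13), cursors c1@5 c2@5 c4@8 c3@11, authorship .1212.44.33..
After op 7 (insert('p')): buffer="gbbzzppibzpzbzpyh" (len 17), cursors c1@7 c2@7 c4@11 c3@15, authorship .121212.444.333..
After op 8 (move_left): buffer="gbbzzppibzpzbzpyh" (len 17), cursors c1@6 c2@6 c4@10 c3@14, authorship .121212.444.333..
Authorship (.=original, N=cursor N): . 1 2 1 2 1 2 . 4 4 4 . 3 3 3 . .
Index 13: author = 3

Answer: cursor 3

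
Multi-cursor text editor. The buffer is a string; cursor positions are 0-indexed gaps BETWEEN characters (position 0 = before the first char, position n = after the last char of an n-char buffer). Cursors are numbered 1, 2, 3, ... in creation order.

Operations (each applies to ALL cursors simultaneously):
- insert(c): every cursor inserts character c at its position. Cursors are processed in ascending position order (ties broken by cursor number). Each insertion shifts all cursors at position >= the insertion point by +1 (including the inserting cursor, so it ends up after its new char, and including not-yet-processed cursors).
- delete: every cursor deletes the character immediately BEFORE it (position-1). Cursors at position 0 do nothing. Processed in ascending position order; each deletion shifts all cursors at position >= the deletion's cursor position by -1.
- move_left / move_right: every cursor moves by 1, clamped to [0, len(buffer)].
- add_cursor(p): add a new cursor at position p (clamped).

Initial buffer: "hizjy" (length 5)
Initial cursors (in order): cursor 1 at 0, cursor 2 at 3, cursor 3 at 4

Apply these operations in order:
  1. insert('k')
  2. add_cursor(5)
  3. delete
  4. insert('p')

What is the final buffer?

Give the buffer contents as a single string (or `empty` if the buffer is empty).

Answer: phippjpy

Derivation:
After op 1 (insert('k')): buffer="khizkjky" (len 8), cursors c1@1 c2@5 c3@7, authorship 1...2.3.
After op 2 (add_cursor(5)): buffer="khizkjky" (len 8), cursors c1@1 c2@5 c4@5 c3@7, authorship 1...2.3.
After op 3 (delete): buffer="hijy" (len 4), cursors c1@0 c2@2 c4@2 c3@3, authorship ....
After op 4 (insert('p')): buffer="phippjpy" (len 8), cursors c1@1 c2@5 c4@5 c3@7, authorship 1..24.3.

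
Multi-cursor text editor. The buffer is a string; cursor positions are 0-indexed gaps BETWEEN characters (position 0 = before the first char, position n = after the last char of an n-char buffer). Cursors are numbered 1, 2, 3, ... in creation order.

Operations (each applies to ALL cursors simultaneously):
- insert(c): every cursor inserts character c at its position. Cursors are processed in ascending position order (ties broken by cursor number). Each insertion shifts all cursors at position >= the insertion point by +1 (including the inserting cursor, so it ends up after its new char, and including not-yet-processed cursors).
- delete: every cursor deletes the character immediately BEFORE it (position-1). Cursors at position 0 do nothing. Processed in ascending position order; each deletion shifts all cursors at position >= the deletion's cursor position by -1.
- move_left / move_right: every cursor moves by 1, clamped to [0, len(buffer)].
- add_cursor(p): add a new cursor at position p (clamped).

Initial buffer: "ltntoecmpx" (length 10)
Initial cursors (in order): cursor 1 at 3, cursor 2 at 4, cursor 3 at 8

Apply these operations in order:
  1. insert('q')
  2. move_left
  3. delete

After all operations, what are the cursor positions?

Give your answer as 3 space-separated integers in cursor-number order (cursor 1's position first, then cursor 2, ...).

After op 1 (insert('q')): buffer="ltnqtqoecmqpx" (len 13), cursors c1@4 c2@6 c3@11, authorship ...1.2....3..
After op 2 (move_left): buffer="ltnqtqoecmqpx" (len 13), cursors c1@3 c2@5 c3@10, authorship ...1.2....3..
After op 3 (delete): buffer="ltqqoecqpx" (len 10), cursors c1@2 c2@3 c3@7, authorship ..12...3..

Answer: 2 3 7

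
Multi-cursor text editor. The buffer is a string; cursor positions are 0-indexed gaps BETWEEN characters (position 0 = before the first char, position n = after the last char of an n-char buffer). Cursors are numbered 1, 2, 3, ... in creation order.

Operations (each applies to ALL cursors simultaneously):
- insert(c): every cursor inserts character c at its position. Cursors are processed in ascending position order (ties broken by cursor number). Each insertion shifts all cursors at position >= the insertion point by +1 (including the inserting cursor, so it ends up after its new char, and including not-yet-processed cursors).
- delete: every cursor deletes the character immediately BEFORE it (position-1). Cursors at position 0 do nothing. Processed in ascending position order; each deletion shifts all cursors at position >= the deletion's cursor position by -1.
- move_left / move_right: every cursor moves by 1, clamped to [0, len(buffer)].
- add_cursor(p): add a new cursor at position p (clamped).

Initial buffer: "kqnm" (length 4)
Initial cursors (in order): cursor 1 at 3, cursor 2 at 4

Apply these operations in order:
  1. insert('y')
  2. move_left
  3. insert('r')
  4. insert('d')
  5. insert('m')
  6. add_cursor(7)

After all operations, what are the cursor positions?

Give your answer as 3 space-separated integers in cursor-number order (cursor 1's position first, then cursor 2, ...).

Answer: 6 11 7

Derivation:
After op 1 (insert('y')): buffer="kqnymy" (len 6), cursors c1@4 c2@6, authorship ...1.2
After op 2 (move_left): buffer="kqnymy" (len 6), cursors c1@3 c2@5, authorship ...1.2
After op 3 (insert('r')): buffer="kqnrymry" (len 8), cursors c1@4 c2@7, authorship ...11.22
After op 4 (insert('d')): buffer="kqnrdymrdy" (len 10), cursors c1@5 c2@9, authorship ...111.222
After op 5 (insert('m')): buffer="kqnrdmymrdmy" (len 12), cursors c1@6 c2@11, authorship ...1111.2222
After op 6 (add_cursor(7)): buffer="kqnrdmymrdmy" (len 12), cursors c1@6 c3@7 c2@11, authorship ...1111.2222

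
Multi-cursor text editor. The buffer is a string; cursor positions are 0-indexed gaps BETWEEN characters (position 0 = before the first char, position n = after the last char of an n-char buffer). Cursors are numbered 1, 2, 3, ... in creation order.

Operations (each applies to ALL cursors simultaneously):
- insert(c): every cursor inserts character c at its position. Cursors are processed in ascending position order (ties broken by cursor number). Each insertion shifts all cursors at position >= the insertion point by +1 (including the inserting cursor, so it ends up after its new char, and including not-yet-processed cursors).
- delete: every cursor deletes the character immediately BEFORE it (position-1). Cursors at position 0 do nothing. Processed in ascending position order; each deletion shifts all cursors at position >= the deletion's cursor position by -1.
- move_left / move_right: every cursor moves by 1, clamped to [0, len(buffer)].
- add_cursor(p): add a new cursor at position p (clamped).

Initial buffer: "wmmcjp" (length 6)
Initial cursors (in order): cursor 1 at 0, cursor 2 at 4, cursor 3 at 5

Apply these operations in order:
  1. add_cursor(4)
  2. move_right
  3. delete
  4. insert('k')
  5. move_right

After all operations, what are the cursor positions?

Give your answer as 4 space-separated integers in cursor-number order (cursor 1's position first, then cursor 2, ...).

Answer: 2 6 6 6

Derivation:
After op 1 (add_cursor(4)): buffer="wmmcjp" (len 6), cursors c1@0 c2@4 c4@4 c3@5, authorship ......
After op 2 (move_right): buffer="wmmcjp" (len 6), cursors c1@1 c2@5 c4@5 c3@6, authorship ......
After op 3 (delete): buffer="mm" (len 2), cursors c1@0 c2@2 c3@2 c4@2, authorship ..
After op 4 (insert('k')): buffer="kmmkkk" (len 6), cursors c1@1 c2@6 c3@6 c4@6, authorship 1..234
After op 5 (move_right): buffer="kmmkkk" (len 6), cursors c1@2 c2@6 c3@6 c4@6, authorship 1..234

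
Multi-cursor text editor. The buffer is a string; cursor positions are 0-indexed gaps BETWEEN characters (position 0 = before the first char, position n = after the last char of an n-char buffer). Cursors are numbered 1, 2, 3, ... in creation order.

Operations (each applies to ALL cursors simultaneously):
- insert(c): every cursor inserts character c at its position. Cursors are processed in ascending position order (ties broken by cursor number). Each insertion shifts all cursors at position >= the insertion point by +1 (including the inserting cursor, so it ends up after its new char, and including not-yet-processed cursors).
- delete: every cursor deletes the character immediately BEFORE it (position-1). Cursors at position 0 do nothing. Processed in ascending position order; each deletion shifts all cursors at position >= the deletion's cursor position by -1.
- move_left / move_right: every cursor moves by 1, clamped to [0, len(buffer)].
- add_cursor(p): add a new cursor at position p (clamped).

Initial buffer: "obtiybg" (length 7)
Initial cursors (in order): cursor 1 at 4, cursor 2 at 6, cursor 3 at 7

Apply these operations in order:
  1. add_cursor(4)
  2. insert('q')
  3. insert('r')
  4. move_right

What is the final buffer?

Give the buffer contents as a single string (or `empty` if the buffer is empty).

Answer: obtiqqrrybqrgqr

Derivation:
After op 1 (add_cursor(4)): buffer="obtiybg" (len 7), cursors c1@4 c4@4 c2@6 c3@7, authorship .......
After op 2 (insert('q')): buffer="obtiqqybqgq" (len 11), cursors c1@6 c4@6 c2@9 c3@11, authorship ....14..2.3
After op 3 (insert('r')): buffer="obtiqqrrybqrgqr" (len 15), cursors c1@8 c4@8 c2@12 c3@15, authorship ....1414..22.33
After op 4 (move_right): buffer="obtiqqrrybqrgqr" (len 15), cursors c1@9 c4@9 c2@13 c3@15, authorship ....1414..22.33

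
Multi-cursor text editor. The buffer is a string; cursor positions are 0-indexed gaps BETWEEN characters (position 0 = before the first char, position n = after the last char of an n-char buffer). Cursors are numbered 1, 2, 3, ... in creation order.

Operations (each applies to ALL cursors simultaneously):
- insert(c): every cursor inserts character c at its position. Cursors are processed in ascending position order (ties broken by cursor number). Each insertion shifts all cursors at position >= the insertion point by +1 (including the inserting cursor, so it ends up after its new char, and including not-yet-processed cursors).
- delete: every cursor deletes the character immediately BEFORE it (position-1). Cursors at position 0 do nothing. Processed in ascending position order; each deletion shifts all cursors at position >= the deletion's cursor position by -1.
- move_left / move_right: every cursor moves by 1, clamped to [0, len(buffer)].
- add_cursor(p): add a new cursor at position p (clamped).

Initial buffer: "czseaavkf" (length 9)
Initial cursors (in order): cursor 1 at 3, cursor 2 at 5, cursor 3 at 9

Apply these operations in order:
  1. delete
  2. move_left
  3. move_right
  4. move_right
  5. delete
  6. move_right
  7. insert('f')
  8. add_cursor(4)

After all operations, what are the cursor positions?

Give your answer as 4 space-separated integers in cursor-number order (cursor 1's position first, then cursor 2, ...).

After op 1 (delete): buffer="czeavk" (len 6), cursors c1@2 c2@3 c3@6, authorship ......
After op 2 (move_left): buffer="czeavk" (len 6), cursors c1@1 c2@2 c3@5, authorship ......
After op 3 (move_right): buffer="czeavk" (len 6), cursors c1@2 c2@3 c3@6, authorship ......
After op 4 (move_right): buffer="czeavk" (len 6), cursors c1@3 c2@4 c3@6, authorship ......
After op 5 (delete): buffer="czv" (len 3), cursors c1@2 c2@2 c3@3, authorship ...
After op 6 (move_right): buffer="czv" (len 3), cursors c1@3 c2@3 c3@3, authorship ...
After op 7 (insert('f')): buffer="czvfff" (len 6), cursors c1@6 c2@6 c3@6, authorship ...123
After op 8 (add_cursor(4)): buffer="czvfff" (len 6), cursors c4@4 c1@6 c2@6 c3@6, authorship ...123

Answer: 6 6 6 4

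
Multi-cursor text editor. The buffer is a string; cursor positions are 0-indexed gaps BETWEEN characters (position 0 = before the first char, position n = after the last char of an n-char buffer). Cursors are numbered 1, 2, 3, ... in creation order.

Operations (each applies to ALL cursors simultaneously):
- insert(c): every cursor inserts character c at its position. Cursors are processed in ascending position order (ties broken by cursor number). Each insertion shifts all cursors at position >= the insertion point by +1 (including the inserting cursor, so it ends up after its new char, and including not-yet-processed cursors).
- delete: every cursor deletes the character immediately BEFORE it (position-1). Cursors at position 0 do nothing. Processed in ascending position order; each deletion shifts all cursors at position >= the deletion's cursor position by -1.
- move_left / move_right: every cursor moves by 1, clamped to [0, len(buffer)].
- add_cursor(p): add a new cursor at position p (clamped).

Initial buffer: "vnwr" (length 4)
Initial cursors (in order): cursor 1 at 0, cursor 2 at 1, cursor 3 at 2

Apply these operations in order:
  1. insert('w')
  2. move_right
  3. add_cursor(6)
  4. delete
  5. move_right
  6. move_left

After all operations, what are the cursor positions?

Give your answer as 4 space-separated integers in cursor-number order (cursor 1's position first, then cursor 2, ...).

Answer: 1 2 2 2

Derivation:
After op 1 (insert('w')): buffer="wvwnwwr" (len 7), cursors c1@1 c2@3 c3@5, authorship 1.2.3..
After op 2 (move_right): buffer="wvwnwwr" (len 7), cursors c1@2 c2@4 c3@6, authorship 1.2.3..
After op 3 (add_cursor(6)): buffer="wvwnwwr" (len 7), cursors c1@2 c2@4 c3@6 c4@6, authorship 1.2.3..
After op 4 (delete): buffer="wwr" (len 3), cursors c1@1 c2@2 c3@2 c4@2, authorship 12.
After op 5 (move_right): buffer="wwr" (len 3), cursors c1@2 c2@3 c3@3 c4@3, authorship 12.
After op 6 (move_left): buffer="wwr" (len 3), cursors c1@1 c2@2 c3@2 c4@2, authorship 12.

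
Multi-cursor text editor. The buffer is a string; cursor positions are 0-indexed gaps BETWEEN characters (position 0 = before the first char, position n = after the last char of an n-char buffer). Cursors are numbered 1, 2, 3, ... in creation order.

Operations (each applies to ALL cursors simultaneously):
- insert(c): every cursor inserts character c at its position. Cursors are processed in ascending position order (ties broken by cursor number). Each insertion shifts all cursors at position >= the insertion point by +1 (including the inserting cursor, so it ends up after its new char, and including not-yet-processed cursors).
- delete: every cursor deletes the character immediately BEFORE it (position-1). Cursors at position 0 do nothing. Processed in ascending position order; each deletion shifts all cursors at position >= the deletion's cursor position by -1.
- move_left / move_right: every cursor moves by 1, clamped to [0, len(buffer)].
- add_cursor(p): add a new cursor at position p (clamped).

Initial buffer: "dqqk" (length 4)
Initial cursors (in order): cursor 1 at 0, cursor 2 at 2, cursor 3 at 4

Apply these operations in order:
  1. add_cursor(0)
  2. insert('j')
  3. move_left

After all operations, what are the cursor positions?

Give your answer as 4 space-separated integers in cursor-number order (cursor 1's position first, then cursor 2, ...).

Answer: 1 4 7 1

Derivation:
After op 1 (add_cursor(0)): buffer="dqqk" (len 4), cursors c1@0 c4@0 c2@2 c3@4, authorship ....
After op 2 (insert('j')): buffer="jjdqjqkj" (len 8), cursors c1@2 c4@2 c2@5 c3@8, authorship 14..2..3
After op 3 (move_left): buffer="jjdqjqkj" (len 8), cursors c1@1 c4@1 c2@4 c3@7, authorship 14..2..3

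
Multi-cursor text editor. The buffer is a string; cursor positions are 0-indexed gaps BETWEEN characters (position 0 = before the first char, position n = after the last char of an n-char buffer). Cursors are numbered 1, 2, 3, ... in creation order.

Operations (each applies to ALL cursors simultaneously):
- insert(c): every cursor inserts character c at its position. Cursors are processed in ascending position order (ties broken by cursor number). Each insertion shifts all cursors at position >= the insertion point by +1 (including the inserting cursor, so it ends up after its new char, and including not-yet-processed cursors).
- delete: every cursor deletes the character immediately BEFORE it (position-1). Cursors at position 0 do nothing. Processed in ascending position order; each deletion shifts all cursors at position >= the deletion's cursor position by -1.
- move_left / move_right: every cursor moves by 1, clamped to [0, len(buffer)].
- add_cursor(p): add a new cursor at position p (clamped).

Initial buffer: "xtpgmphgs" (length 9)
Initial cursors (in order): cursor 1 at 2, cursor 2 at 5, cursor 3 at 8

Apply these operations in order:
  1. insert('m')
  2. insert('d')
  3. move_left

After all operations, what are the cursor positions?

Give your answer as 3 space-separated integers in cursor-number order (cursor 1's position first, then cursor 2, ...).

Answer: 3 8 13

Derivation:
After op 1 (insert('m')): buffer="xtmpgmmphgms" (len 12), cursors c1@3 c2@7 c3@11, authorship ..1...2...3.
After op 2 (insert('d')): buffer="xtmdpgmmdphgmds" (len 15), cursors c1@4 c2@9 c3@14, authorship ..11...22...33.
After op 3 (move_left): buffer="xtmdpgmmdphgmds" (len 15), cursors c1@3 c2@8 c3@13, authorship ..11...22...33.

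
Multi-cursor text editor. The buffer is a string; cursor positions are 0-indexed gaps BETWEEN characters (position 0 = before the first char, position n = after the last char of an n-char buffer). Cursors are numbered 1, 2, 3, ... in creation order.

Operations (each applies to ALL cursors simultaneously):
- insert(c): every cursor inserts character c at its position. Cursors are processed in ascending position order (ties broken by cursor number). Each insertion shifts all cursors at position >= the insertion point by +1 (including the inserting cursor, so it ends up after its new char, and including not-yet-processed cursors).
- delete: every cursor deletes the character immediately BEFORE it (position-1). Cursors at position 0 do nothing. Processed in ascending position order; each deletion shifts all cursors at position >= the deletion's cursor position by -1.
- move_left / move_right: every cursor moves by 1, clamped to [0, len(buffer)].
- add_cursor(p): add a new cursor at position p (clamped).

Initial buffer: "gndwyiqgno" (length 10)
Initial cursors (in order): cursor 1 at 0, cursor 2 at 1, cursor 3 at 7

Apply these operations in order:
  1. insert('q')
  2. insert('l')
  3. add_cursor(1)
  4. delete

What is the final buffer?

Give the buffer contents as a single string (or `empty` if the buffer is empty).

Answer: gqndwyiqqgno

Derivation:
After op 1 (insert('q')): buffer="qgqndwyiqqgno" (len 13), cursors c1@1 c2@3 c3@10, authorship 1.2......3...
After op 2 (insert('l')): buffer="qlgqlndwyiqqlgno" (len 16), cursors c1@2 c2@5 c3@13, authorship 11.22......33...
After op 3 (add_cursor(1)): buffer="qlgqlndwyiqqlgno" (len 16), cursors c4@1 c1@2 c2@5 c3@13, authorship 11.22......33...
After op 4 (delete): buffer="gqndwyiqqgno" (len 12), cursors c1@0 c4@0 c2@2 c3@9, authorship .2......3...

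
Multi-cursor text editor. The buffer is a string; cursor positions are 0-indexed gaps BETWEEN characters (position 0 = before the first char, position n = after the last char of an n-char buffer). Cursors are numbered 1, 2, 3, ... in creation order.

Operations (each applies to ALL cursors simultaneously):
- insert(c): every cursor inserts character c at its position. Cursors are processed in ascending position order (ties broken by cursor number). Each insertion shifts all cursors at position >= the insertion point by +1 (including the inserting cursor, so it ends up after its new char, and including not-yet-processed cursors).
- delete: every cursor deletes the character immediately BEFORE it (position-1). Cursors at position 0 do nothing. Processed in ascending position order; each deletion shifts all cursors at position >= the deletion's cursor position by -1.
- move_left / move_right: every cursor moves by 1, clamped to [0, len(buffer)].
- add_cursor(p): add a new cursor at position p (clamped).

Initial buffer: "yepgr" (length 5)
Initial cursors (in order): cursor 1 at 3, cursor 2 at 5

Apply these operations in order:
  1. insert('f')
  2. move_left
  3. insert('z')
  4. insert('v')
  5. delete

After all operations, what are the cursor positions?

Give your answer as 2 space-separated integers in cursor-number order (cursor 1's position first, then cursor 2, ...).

After op 1 (insert('f')): buffer="yepfgrf" (len 7), cursors c1@4 c2@7, authorship ...1..2
After op 2 (move_left): buffer="yepfgrf" (len 7), cursors c1@3 c2@6, authorship ...1..2
After op 3 (insert('z')): buffer="yepzfgrzf" (len 9), cursors c1@4 c2@8, authorship ...11..22
After op 4 (insert('v')): buffer="yepzvfgrzvf" (len 11), cursors c1@5 c2@10, authorship ...111..222
After op 5 (delete): buffer="yepzfgrzf" (len 9), cursors c1@4 c2@8, authorship ...11..22

Answer: 4 8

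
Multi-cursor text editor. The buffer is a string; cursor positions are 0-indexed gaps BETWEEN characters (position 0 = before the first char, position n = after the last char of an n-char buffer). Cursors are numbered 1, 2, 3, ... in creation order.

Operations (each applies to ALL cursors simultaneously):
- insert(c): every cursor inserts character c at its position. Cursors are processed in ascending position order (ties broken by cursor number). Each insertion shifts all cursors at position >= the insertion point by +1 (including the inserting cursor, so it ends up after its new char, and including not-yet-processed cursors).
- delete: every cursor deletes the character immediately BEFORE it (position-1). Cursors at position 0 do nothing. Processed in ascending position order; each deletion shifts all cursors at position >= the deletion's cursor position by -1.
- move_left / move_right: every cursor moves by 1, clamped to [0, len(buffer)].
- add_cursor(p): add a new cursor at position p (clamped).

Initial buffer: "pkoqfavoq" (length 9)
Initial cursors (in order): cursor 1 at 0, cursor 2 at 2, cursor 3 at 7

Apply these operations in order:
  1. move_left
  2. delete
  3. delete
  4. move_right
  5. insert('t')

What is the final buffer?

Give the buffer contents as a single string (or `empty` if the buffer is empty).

After op 1 (move_left): buffer="pkoqfavoq" (len 9), cursors c1@0 c2@1 c3@6, authorship .........
After op 2 (delete): buffer="koqfvoq" (len 7), cursors c1@0 c2@0 c3@4, authorship .......
After op 3 (delete): buffer="koqvoq" (len 6), cursors c1@0 c2@0 c3@3, authorship ......
After op 4 (move_right): buffer="koqvoq" (len 6), cursors c1@1 c2@1 c3@4, authorship ......
After op 5 (insert('t')): buffer="kttoqvtoq" (len 9), cursors c1@3 c2@3 c3@7, authorship .12...3..

Answer: kttoqvtoq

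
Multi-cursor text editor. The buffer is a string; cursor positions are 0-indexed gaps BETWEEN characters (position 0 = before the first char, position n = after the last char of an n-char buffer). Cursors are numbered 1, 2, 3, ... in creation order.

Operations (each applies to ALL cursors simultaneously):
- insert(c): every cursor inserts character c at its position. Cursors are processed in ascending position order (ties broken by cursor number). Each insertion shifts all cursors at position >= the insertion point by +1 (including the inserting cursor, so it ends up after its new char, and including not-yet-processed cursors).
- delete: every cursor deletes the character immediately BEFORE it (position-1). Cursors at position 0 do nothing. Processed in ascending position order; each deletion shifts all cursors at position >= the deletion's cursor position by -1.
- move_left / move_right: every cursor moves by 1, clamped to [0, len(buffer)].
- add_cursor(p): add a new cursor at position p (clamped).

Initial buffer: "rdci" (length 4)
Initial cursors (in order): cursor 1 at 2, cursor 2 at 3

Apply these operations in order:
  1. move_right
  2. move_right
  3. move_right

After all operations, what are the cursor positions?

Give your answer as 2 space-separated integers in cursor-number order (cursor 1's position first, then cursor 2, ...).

Answer: 4 4

Derivation:
After op 1 (move_right): buffer="rdci" (len 4), cursors c1@3 c2@4, authorship ....
After op 2 (move_right): buffer="rdci" (len 4), cursors c1@4 c2@4, authorship ....
After op 3 (move_right): buffer="rdci" (len 4), cursors c1@4 c2@4, authorship ....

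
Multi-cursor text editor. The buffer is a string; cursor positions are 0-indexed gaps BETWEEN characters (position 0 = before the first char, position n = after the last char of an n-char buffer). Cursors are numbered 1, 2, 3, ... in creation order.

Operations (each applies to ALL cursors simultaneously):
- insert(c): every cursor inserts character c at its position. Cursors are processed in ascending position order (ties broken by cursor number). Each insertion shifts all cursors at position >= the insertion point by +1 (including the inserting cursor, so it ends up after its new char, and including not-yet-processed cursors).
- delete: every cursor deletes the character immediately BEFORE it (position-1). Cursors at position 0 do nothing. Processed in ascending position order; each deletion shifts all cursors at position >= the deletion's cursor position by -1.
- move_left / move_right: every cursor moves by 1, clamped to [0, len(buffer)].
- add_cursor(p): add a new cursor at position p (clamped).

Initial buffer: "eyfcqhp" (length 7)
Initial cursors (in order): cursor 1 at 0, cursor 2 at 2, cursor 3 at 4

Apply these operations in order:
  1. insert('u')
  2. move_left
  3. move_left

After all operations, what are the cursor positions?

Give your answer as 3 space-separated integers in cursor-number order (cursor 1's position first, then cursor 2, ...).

Answer: 0 2 5

Derivation:
After op 1 (insert('u')): buffer="ueyufcuqhp" (len 10), cursors c1@1 c2@4 c3@7, authorship 1..2..3...
After op 2 (move_left): buffer="ueyufcuqhp" (len 10), cursors c1@0 c2@3 c3@6, authorship 1..2..3...
After op 3 (move_left): buffer="ueyufcuqhp" (len 10), cursors c1@0 c2@2 c3@5, authorship 1..2..3...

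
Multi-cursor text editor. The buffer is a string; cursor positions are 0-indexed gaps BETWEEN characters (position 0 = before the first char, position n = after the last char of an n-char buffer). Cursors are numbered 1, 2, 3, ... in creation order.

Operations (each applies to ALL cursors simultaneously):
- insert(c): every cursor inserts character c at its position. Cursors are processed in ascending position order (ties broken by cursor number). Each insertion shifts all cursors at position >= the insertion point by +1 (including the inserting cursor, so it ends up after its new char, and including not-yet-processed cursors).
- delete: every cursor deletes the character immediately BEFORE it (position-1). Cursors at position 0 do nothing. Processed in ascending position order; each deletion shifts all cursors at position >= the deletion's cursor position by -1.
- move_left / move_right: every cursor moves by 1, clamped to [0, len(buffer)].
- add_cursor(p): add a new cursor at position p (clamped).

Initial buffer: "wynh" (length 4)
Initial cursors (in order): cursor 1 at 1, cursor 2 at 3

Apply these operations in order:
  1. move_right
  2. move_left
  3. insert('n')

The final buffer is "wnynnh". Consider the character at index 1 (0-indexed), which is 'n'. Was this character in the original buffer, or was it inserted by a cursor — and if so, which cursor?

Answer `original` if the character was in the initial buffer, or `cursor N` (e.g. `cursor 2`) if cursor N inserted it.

Answer: cursor 1

Derivation:
After op 1 (move_right): buffer="wynh" (len 4), cursors c1@2 c2@4, authorship ....
After op 2 (move_left): buffer="wynh" (len 4), cursors c1@1 c2@3, authorship ....
After op 3 (insert('n')): buffer="wnynnh" (len 6), cursors c1@2 c2@5, authorship .1..2.
Authorship (.=original, N=cursor N): . 1 . . 2 .
Index 1: author = 1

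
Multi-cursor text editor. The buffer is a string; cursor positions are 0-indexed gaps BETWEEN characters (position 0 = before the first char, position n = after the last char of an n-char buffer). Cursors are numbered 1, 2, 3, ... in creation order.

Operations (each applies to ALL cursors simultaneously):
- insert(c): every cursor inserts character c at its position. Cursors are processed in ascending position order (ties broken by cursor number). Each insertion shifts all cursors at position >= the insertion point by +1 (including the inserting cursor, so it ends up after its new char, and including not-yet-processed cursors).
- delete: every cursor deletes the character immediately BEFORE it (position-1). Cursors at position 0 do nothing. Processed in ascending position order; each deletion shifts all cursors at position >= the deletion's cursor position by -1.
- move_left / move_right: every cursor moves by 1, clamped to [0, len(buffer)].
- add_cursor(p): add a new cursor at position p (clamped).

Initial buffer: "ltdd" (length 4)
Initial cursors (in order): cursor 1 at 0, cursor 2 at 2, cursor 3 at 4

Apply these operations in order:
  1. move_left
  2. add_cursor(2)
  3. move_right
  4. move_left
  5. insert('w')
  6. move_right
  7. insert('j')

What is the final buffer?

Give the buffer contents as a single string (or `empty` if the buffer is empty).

Answer: wljwtjwdjwdj

Derivation:
After op 1 (move_left): buffer="ltdd" (len 4), cursors c1@0 c2@1 c3@3, authorship ....
After op 2 (add_cursor(2)): buffer="ltdd" (len 4), cursors c1@0 c2@1 c4@2 c3@3, authorship ....
After op 3 (move_right): buffer="ltdd" (len 4), cursors c1@1 c2@2 c4@3 c3@4, authorship ....
After op 4 (move_left): buffer="ltdd" (len 4), cursors c1@0 c2@1 c4@2 c3@3, authorship ....
After op 5 (insert('w')): buffer="wlwtwdwd" (len 8), cursors c1@1 c2@3 c4@5 c3@7, authorship 1.2.4.3.
After op 6 (move_right): buffer="wlwtwdwd" (len 8), cursors c1@2 c2@4 c4@6 c3@8, authorship 1.2.4.3.
After op 7 (insert('j')): buffer="wljwtjwdjwdj" (len 12), cursors c1@3 c2@6 c4@9 c3@12, authorship 1.12.24.43.3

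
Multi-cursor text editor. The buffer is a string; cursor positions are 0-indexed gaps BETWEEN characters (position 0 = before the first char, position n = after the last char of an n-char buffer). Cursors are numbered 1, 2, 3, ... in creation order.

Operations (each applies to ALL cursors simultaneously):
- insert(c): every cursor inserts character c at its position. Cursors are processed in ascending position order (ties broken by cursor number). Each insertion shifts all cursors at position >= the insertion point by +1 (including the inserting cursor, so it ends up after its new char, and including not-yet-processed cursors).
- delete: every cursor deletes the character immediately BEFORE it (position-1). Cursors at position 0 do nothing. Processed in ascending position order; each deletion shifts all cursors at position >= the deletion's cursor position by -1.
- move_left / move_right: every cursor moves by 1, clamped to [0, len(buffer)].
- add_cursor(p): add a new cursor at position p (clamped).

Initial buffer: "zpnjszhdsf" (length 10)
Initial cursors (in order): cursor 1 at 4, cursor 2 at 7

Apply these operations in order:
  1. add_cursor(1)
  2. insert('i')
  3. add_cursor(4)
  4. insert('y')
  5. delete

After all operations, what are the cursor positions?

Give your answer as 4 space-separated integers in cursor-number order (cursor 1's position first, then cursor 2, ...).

Answer: 6 10 2 4

Derivation:
After op 1 (add_cursor(1)): buffer="zpnjszhdsf" (len 10), cursors c3@1 c1@4 c2@7, authorship ..........
After op 2 (insert('i')): buffer="zipnjiszhidsf" (len 13), cursors c3@2 c1@6 c2@10, authorship .3...1...2...
After op 3 (add_cursor(4)): buffer="zipnjiszhidsf" (len 13), cursors c3@2 c4@4 c1@6 c2@10, authorship .3...1...2...
After op 4 (insert('y')): buffer="ziypnyjiyszhiydsf" (len 17), cursors c3@3 c4@6 c1@9 c2@14, authorship .33..4.11...22...
After op 5 (delete): buffer="zipnjiszhidsf" (len 13), cursors c3@2 c4@4 c1@6 c2@10, authorship .3...1...2...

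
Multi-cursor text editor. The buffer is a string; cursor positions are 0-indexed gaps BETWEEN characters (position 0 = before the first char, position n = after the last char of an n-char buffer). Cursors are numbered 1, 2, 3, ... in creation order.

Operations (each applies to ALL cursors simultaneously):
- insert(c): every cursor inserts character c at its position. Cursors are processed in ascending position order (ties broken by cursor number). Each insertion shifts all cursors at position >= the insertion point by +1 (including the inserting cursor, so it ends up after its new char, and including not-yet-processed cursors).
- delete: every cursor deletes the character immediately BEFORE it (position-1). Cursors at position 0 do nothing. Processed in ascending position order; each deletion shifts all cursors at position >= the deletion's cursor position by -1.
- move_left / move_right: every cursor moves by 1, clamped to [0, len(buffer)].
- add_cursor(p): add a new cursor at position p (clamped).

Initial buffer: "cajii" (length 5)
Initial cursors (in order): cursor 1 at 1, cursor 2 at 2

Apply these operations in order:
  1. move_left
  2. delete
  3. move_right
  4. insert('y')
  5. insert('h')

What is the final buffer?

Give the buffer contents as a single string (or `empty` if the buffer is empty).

Answer: ayyhhjii

Derivation:
After op 1 (move_left): buffer="cajii" (len 5), cursors c1@0 c2@1, authorship .....
After op 2 (delete): buffer="ajii" (len 4), cursors c1@0 c2@0, authorship ....
After op 3 (move_right): buffer="ajii" (len 4), cursors c1@1 c2@1, authorship ....
After op 4 (insert('y')): buffer="ayyjii" (len 6), cursors c1@3 c2@3, authorship .12...
After op 5 (insert('h')): buffer="ayyhhjii" (len 8), cursors c1@5 c2@5, authorship .1212...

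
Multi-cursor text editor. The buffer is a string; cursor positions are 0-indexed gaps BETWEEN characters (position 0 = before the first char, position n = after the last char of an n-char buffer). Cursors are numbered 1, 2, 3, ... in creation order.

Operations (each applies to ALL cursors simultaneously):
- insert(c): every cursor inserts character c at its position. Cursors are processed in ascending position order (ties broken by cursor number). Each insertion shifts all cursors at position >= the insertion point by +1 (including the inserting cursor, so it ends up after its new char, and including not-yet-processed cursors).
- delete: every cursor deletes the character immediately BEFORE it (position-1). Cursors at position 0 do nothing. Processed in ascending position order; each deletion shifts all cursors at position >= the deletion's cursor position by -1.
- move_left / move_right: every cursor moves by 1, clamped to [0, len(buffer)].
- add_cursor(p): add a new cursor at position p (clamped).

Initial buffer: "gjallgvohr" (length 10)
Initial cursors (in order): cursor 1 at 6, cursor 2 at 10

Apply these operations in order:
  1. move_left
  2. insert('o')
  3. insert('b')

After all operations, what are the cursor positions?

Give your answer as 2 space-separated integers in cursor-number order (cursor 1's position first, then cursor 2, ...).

Answer: 7 13

Derivation:
After op 1 (move_left): buffer="gjallgvohr" (len 10), cursors c1@5 c2@9, authorship ..........
After op 2 (insert('o')): buffer="gjallogvohor" (len 12), cursors c1@6 c2@11, authorship .....1....2.
After op 3 (insert('b')): buffer="gjallobgvohobr" (len 14), cursors c1@7 c2@13, authorship .....11....22.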